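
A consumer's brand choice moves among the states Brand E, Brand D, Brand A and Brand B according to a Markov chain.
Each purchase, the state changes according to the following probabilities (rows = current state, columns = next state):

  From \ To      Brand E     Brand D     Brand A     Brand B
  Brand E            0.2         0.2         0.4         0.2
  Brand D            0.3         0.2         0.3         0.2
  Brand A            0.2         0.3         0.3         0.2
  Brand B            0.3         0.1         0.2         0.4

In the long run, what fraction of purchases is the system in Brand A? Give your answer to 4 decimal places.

0.2995

Let the stationary distribution be π with π = πP and π_1 + π_2 + π_3 + π_4 = 1.
π_1 = 0.2·π_1 + 0.3·π_2 + 0.2·π_3 + 0.3·π_4
π_2 = 0.2·π_1 + 0.2·π_2 + 0.3·π_3 + 0.1·π_4
π_3 = 0.4·π_1 + 0.3·π_2 + 0.3·π_3 + 0.2·π_4
Solving with the normalization constraint gives π = (0.2455, 0.2050, 0.2995, 0.2500).
So the stationary probability of Brand A is 0.2995.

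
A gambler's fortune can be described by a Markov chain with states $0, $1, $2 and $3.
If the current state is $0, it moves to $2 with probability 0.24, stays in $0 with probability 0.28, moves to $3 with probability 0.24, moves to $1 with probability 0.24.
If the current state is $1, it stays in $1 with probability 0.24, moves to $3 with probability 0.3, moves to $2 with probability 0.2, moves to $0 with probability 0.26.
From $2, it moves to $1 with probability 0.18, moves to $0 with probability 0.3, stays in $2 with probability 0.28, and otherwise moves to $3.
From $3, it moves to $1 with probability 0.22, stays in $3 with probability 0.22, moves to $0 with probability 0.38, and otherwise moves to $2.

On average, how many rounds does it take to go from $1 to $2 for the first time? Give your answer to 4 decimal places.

Let t(s) be the expected number of rounds to first reach $2 from state s, with t($2) = 0. Conditioning on the first round:
t($0) = 1 + 0.28·t($0) + 0.24·t($1) + 0.24·t($3)
t($1) = 1 + 0.26·t($0) + 0.24·t($1) + 0.3·t($3)
t($3) = 1 + 0.38·t($0) + 0.22·t($1) + 0.22·t($3)
Solving: t($0) = 4.6371, t($1) = 4.8387, t($3) = 4.9059.
Expected rounds from $1 to $2: 4.8387.

4.8387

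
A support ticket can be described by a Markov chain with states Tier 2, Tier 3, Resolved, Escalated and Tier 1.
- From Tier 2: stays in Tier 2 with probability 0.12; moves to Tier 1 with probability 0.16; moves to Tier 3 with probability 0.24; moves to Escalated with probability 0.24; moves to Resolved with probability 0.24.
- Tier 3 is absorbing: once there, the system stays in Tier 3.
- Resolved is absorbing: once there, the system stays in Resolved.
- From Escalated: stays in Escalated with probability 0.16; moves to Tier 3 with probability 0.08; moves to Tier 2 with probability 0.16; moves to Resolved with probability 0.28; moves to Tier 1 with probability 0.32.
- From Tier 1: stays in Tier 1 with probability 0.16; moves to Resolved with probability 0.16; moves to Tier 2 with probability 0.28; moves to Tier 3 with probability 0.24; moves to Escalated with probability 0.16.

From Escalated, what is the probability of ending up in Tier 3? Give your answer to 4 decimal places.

0.3810

Let h(s) be the probability of absorption at Tier 3 starting from transient state s. Then h(Tier 3) = 1 and h(Resolved) = 0. By first-step analysis:
h(Tier 2) = 0.12·h(Tier 2) + 0.24·1 + 0.24·0 + 0.24·h(Escalated) + 0.16·h(Tier 1)
h(Escalated) = 0.16·h(Tier 2) + 0.08·1 + 0.28·0 + 0.16·h(Escalated) + 0.32·h(Tier 1)
h(Tier 1) = 0.28·h(Tier 2) + 0.24·1 + 0.16·0 + 0.16·h(Escalated) + 0.16·h(Tier 1)
Solving: h(Tier 2) = 0.4703, h(Escalated) = 0.3810, h(Tier 1) = 0.5151.
Starting from Escalated, the probability is 0.3810.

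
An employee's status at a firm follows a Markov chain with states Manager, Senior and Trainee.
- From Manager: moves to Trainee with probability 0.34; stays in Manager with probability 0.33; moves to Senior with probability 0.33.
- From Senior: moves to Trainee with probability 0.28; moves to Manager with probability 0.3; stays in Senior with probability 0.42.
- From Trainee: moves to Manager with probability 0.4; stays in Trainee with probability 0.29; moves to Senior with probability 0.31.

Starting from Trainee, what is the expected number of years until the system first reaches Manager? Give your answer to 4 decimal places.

Let t(s) be the expected number of years to first reach Manager from state s, with t(Manager) = 0. Conditioning on the first year:
t(Senior) = 1 + 0.42·t(Senior) + 0.28·t(Trainee)
t(Trainee) = 1 + 0.31·t(Senior) + 0.29·t(Trainee)
Solving: t(Senior) = 3.0462, t(Trainee) = 2.7385.
Expected years from Trainee to Manager: 2.7385.

2.7385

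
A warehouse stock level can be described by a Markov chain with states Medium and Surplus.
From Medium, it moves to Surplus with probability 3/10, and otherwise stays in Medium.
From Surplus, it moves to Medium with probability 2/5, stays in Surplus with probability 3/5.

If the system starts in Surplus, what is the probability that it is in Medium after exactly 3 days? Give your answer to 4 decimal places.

0.5560

Propagate the distribution vector 3 days from Surplus.
After 0 days: (0.0000, 1.0000)
After 1 day: (0.4000, 0.6000)
After 2 days: (0.5200, 0.4800)
After 3 days: (0.5560, 0.4440)
P(in Medium after 3 days) = 0.5560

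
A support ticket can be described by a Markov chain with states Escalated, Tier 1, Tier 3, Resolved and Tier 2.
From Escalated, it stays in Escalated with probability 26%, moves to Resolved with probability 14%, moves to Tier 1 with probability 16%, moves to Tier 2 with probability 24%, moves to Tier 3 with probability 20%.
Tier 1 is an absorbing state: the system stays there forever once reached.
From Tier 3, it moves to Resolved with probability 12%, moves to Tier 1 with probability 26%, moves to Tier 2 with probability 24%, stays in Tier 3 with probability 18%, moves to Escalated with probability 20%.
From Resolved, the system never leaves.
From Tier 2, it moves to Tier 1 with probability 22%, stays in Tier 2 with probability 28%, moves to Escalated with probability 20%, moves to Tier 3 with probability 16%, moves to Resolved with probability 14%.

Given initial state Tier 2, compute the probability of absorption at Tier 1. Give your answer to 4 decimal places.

0.6106

Let h(s) be the probability of absorption at Tier 1 starting from transient state s. Then h(Tier 1) = 1 and h(Resolved) = 0. By first-step analysis:
h(Escalated) = 0.26·h(Escalated) + 0.16·1 + 0.2·h(Tier 3) + 0.14·0 + 0.24·h(Tier 2)
h(Tier 3) = 0.2·h(Escalated) + 0.26·1 + 0.18·h(Tier 3) + 0.12·0 + 0.24·h(Tier 2)
h(Tier 2) = 0.2·h(Escalated) + 0.22·1 + 0.16·h(Tier 3) + 0.14·0 + 0.28·h(Tier 2)
Solving: h(Escalated) = 0.5869, h(Tier 3) = 0.6389, h(Tier 2) = 0.6106.
Starting from Tier 2, the probability is 0.6106.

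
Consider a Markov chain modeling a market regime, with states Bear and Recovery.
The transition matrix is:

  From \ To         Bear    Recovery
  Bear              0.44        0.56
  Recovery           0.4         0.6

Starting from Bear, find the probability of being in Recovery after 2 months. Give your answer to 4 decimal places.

Sum over the intermediate state after 1 month:
P = P(Bear→Bear)·P(Bear→Recovery) + P(Bear→Recovery)·P(Recovery→Recovery)
  = 0.44×0.56 + 0.56×0.6
  = 0.2464 + 0.3360 = 0.5824

0.5824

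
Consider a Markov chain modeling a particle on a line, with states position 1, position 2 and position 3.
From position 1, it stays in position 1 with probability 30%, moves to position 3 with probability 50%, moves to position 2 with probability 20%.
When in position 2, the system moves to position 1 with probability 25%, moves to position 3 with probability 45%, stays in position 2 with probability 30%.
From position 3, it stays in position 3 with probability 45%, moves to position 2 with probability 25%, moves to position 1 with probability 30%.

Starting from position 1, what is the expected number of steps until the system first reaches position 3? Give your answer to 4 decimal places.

Let t(s) be the expected number of steps to first reach position 3 from state s, with t(position 3) = 0. Conditioning on the first step:
t(position 1) = 1 + 0.3·t(position 1) + 0.2·t(position 2)
t(position 2) = 1 + 0.25·t(position 1) + 0.3·t(position 2)
Solving: t(position 1) = 2.0455, t(position 2) = 2.1591.
Expected steps from position 1 to position 3: 2.0455.

2.0455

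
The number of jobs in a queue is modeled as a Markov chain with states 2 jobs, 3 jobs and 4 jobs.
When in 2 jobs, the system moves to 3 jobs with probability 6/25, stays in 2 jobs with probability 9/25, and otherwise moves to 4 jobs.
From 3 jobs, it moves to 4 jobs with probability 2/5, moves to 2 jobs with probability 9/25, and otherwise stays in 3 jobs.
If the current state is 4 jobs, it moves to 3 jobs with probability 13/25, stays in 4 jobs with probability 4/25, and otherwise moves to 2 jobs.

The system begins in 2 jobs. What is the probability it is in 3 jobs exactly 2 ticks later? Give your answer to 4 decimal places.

0.3520

Sum over the intermediate state after 1 tick:
P = P(2 jobs→2 jobs)·P(2 jobs→3 jobs) + P(2 jobs→3 jobs)·P(3 jobs→3 jobs) + P(2 jobs→4 jobs)·P(4 jobs→3 jobs)
  = 0.36×0.24 + 0.24×0.24 + 0.4×0.52
  = 0.0864 + 0.0576 + 0.2080 = 0.3520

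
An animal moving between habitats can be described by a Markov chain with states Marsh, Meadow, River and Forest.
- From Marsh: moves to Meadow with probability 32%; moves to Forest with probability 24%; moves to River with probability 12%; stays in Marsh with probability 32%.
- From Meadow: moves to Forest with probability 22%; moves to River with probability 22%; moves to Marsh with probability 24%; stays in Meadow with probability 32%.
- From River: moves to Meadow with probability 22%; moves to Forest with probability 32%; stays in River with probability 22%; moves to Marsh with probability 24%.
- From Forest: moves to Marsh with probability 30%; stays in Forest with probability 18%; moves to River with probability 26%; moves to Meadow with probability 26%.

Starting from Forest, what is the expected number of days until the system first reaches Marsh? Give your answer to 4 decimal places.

Let t(s) be the expected number of days to first reach Marsh from state s, with t(Marsh) = 0. Conditioning on the first day:
t(Meadow) = 1 + 0.32·t(Meadow) + 0.22·t(River) + 0.22·t(Forest)
t(River) = 1 + 0.22·t(Meadow) + 0.22·t(River) + 0.32·t(Forest)
t(Forest) = 1 + 0.26·t(Meadow) + 0.26·t(River) + 0.18·t(Forest)
Solving: t(Meadow) = 3.9368, t(River) = 3.9140, t(Forest) = 3.7088.
Expected days from Forest to Marsh: 3.7088.

3.7088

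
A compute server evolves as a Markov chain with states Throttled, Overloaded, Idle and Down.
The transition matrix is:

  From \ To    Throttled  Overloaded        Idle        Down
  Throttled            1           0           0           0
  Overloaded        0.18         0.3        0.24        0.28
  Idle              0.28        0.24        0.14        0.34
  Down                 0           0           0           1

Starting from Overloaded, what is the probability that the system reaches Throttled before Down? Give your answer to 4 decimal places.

0.4078

Let h(s) be the probability of absorption at Throttled starting from transient state s. Then h(Throttled) = 1 and h(Down) = 0. By first-step analysis:
h(Overloaded) = 0.18·1 + 0.3·h(Overloaded) + 0.24·h(Idle) + 0.28·0
h(Idle) = 0.28·1 + 0.24·h(Overloaded) + 0.14·h(Idle) + 0.34·0
Solving: h(Overloaded) = 0.4078, h(Idle) = 0.4394.
Starting from Overloaded, the probability is 0.4078.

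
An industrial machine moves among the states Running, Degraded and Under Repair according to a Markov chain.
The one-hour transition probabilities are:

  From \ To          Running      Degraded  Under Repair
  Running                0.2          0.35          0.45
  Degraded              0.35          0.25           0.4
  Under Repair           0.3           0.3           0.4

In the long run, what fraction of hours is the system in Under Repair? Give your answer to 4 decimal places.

0.4143

Let the stationary distribution be π with π = πP and π_1 + π_2 + π_3 = 1.
π_1 = 0.2·π_1 + 0.35·π_2 + 0.3·π_3
π_2 = 0.35·π_1 + 0.25·π_2 + 0.3·π_3
Solving with the normalization constraint gives π = (0.2863, 0.2993, 0.4143).
So the stationary probability of Under Repair is 0.4143.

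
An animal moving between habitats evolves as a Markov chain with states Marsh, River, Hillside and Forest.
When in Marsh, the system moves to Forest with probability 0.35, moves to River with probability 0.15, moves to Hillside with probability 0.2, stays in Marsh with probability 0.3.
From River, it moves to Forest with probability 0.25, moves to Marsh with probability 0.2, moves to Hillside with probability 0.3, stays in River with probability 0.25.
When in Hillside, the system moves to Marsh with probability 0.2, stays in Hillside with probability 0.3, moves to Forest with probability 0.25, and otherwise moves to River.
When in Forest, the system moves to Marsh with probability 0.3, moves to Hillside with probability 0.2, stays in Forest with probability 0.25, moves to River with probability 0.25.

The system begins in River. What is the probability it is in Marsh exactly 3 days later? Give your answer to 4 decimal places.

Propagate the distribution vector 3 days from River.
After 0 days: (0.0000, 1.0000, 0.0000, 0.0000)
After 1 day: (0.2000, 0.2500, 0.3000, 0.2500)
After 2 days: (0.2450, 0.2300, 0.2550, 0.2700)
After 3 days: (0.2515, 0.2255, 0.2485, 0.2745)
P(in Marsh after 3 days) = 0.2515

0.2515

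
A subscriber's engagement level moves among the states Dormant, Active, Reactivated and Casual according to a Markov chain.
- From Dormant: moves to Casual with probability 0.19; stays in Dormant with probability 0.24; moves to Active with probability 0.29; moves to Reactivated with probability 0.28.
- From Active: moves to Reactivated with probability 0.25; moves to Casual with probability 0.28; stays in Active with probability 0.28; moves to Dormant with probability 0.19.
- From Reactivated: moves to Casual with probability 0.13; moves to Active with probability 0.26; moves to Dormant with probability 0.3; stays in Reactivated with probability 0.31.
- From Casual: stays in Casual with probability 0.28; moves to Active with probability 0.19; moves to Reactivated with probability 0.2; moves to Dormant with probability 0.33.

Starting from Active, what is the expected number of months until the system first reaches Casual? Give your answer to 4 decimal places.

Let t(s) be the expected number of months to first reach Casual from state s, with t(Casual) = 0. Conditioning on the first month:
t(Dormant) = 1 + 0.24·t(Dormant) + 0.29·t(Active) + 0.28·t(Reactivated)
t(Active) = 1 + 0.19·t(Dormant) + 0.28·t(Active) + 0.25·t(Reactivated)
t(Reactivated) = 1 + 0.3·t(Dormant) + 0.26·t(Active) + 0.31·t(Reactivated)
Solving: t(Dormant) = 5.0431, t(Active) = 4.5840, t(Reactivated) = 5.3692.
Expected months from Active to Casual: 4.5840.

4.5840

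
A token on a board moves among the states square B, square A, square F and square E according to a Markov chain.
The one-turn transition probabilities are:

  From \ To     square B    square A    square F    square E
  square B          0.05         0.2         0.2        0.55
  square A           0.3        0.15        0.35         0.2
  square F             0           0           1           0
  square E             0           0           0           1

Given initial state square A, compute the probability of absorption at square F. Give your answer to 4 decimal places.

Let h(s) be the probability of absorption at square F starting from transient state s. Then h(square F) = 1 and h(square E) = 0. By first-step analysis:
h(square B) = 0.05·h(square B) + 0.2·h(square A) + 0.2·1 + 0.55·0
h(square A) = 0.3·h(square B) + 0.15·h(square A) + 0.35·1 + 0.2·0
Solving: h(square B) = 0.3211, h(square A) = 0.5251.
Starting from square A, the probability is 0.5251.

0.5251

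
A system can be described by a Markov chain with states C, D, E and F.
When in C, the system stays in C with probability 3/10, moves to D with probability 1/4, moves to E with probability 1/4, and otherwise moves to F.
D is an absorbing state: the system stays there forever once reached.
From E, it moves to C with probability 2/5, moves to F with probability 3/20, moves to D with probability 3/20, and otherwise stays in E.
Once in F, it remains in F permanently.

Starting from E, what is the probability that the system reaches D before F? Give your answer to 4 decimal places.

0.5256

Let h(s) be the probability of absorption at D starting from transient state s. Then h(D) = 1 and h(F) = 0. By first-step analysis:
h(C) = 0.3·h(C) + 0.25·1 + 0.25·h(E) + 0.2·0
h(E) = 0.4·h(C) + 0.15·1 + 0.3·h(E) + 0.15·0
Solving: h(C) = 0.5449, h(E) = 0.5256.
Starting from E, the probability is 0.5256.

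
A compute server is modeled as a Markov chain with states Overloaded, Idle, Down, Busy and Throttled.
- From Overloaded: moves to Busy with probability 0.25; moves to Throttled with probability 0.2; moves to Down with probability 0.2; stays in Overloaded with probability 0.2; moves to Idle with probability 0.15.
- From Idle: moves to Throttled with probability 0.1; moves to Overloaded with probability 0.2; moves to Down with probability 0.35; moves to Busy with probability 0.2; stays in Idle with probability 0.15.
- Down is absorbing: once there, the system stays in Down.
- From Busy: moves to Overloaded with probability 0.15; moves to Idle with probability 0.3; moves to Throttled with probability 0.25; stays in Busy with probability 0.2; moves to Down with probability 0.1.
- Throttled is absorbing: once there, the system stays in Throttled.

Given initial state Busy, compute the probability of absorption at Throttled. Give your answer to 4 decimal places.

0.5379

Let h(s) be the probability of absorption at Throttled starting from transient state s. Then h(Throttled) = 1 and h(Down) = 0. By first-step analysis:
h(Overloaded) = 0.2·h(Overloaded) + 0.15·h(Idle) + 0.2·0 + 0.25·h(Busy) + 0.2·1
h(Idle) = 0.2·h(Overloaded) + 0.15·h(Idle) + 0.35·0 + 0.2·h(Busy) + 0.1·1
h(Busy) = 0.15·h(Overloaded) + 0.3·h(Idle) + 0.1·0 + 0.2·h(Busy) + 0.25·1
Solving: h(Overloaded) = 0.4853, h(Idle) = 0.3584, h(Busy) = 0.5379.
Starting from Busy, the probability is 0.5379.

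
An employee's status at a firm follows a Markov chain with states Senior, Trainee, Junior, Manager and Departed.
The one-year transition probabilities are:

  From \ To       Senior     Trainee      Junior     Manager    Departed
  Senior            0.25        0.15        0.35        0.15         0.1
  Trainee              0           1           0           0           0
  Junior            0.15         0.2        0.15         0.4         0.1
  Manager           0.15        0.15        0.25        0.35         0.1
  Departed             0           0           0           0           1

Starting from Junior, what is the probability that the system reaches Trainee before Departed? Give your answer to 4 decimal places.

0.6358

Let h(s) be the probability of absorption at Trainee starting from transient state s. Then h(Trainee) = 1 and h(Departed) = 0. By first-step analysis:
h(Senior) = 0.25·h(Senior) + 0.15·1 + 0.35·h(Junior) + 0.15·h(Manager) + 0.1·0
h(Junior) = 0.15·h(Senior) + 0.2·1 + 0.15·h(Junior) + 0.4·h(Manager) + 0.1·0
h(Manager) = 0.15·h(Senior) + 0.15·1 + 0.25·h(Junior) + 0.35·h(Manager) + 0.1·0
Solving: h(Senior) = 0.6204, h(Junior) = 0.6358, h(Manager) = 0.6185.
Starting from Junior, the probability is 0.6358.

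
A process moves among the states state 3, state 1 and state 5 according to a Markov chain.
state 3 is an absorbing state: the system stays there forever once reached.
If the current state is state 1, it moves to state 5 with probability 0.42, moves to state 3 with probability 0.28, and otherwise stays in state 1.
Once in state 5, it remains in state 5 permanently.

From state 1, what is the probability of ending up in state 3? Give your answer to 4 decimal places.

0.4000

Let h(s) be the probability of absorption at state 3 starting from transient state s. Then h(state 3) = 1 and h(state 5) = 0. By first-step analysis:
h(state 1) = 0.28·1 + 0.3·h(state 1) + 0.42·0
Solving: h(state 1) = 0.4000.
Starting from state 1, the probability is 0.4000.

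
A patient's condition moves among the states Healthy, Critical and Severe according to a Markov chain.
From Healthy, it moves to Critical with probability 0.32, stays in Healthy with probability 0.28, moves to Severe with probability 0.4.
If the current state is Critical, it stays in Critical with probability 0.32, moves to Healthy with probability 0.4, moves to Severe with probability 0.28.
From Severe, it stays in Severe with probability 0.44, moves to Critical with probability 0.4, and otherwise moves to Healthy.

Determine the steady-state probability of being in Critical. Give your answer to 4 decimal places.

0.3498

Let the stationary distribution be π with π = πP and π_1 + π_2 + π_3 = 1.
π_1 = 0.28·π_1 + 0.4·π_2 + 0.16·π_3
π_2 = 0.32·π_1 + 0.32·π_2 + 0.4·π_3
Solving with the normalization constraint gives π = (0.2772, 0.3498, 0.3729).
So the stationary probability of Critical is 0.3498.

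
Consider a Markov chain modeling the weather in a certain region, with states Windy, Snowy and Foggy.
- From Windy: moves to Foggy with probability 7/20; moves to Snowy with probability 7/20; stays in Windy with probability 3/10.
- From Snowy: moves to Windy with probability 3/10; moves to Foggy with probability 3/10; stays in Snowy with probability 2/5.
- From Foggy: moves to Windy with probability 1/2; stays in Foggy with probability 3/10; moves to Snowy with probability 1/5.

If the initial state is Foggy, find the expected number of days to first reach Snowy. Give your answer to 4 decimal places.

Let t(s) be the expected number of days to first reach Snowy from state s, with t(Snowy) = 0. Conditioning on the first day:
t(Windy) = 1 + 0.3·t(Windy) + 0.35·t(Foggy)
t(Foggy) = 1 + 0.5·t(Windy) + 0.3·t(Foggy)
Solving: t(Windy) = 3.3333, t(Foggy) = 3.8095.
Expected days from Foggy to Snowy: 3.8095.

3.8095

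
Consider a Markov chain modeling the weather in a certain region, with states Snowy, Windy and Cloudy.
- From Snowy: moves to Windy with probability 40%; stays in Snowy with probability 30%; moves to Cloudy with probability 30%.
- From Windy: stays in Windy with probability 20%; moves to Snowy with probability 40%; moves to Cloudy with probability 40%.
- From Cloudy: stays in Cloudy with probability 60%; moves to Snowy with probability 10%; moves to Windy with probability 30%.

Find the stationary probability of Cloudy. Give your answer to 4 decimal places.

Let the stationary distribution be π with π = πP and π_1 + π_2 + π_3 = 1.
π_1 = 0.3·π_1 + 0.4·π_2 + 0.1·π_3
π_2 = 0.4·π_1 + 0.2·π_2 + 0.3·π_3
Solving with the normalization constraint gives π = (0.2353, 0.2941, 0.4706).
So the stationary probability of Cloudy is 0.4706.

0.4706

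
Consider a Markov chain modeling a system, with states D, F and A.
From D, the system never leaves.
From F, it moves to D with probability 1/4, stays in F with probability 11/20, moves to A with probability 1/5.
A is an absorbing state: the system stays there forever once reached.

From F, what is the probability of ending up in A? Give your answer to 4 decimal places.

0.4444

Let h(s) be the probability of absorption at A starting from transient state s. Then h(A) = 1 and h(D) = 0. By first-step analysis:
h(F) = 0.25·0 + 0.55·h(F) + 0.2·1
Solving: h(F) = 0.4444.
Starting from F, the probability is 0.4444.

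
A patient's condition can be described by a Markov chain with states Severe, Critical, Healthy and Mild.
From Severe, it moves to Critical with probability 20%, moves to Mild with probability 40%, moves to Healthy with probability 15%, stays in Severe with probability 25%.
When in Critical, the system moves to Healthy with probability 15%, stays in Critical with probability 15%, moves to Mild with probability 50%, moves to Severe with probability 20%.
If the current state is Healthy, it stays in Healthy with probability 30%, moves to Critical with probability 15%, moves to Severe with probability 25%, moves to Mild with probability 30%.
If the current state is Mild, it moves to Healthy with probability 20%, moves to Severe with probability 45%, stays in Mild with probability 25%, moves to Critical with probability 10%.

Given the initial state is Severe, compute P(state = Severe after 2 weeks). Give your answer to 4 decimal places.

Propagate the distribution vector 2 weeks from Severe.
After 0 weeks: (1.0000, 0.0000, 0.0000, 0.0000)
After 1 week: (0.2500, 0.2000, 0.1500, 0.4000)
After 2 weeks: (0.3200, 0.1425, 0.1925, 0.3450)
P(in Severe after 2 weeks) = 0.3200

0.3200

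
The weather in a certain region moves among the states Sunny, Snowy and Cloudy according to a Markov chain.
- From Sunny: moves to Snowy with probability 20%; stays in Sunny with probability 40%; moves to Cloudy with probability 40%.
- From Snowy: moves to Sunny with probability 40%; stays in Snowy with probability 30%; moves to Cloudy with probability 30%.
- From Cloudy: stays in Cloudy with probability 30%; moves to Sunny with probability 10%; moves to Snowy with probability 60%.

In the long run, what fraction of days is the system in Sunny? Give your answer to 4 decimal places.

0.3010

Let the stationary distribution be π with π = πP and π_1 + π_2 + π_3 = 1.
π_1 = 0.4·π_1 + 0.4·π_2 + 0.1·π_3
π_2 = 0.2·π_1 + 0.3·π_2 + 0.6·π_3
Solving with the normalization constraint gives π = (0.3010, 0.3689, 0.3301).
So the stationary probability of Sunny is 0.3010.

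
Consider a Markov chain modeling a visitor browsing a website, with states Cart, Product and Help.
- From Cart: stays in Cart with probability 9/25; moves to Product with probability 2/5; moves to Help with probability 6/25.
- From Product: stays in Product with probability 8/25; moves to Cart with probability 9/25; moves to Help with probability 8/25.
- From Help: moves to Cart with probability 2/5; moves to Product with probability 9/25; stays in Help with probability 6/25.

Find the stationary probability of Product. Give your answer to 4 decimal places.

0.3604

Let the stationary distribution be π with π = πP and π_1 + π_2 + π_3 = 1.
π_1 = 0.36·π_1 + 0.36·π_2 + 0.4·π_3
π_2 = 0.4·π_1 + 0.32·π_2 + 0.36·π_3
Solving with the normalization constraint gives π = (0.3708, 0.3604, 0.2688).
So the stationary probability of Product is 0.3604.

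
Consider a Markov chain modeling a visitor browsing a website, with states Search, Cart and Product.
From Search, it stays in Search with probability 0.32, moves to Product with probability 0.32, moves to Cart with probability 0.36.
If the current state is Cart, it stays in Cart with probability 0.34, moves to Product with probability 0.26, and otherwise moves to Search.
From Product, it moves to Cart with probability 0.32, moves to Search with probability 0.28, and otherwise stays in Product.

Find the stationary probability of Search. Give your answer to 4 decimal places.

0.3342

Let the stationary distribution be π with π = πP and π_1 + π_2 + π_3 = 1.
π_1 = 0.32·π_1 + 0.4·π_2 + 0.28·π_3
π_2 = 0.36·π_1 + 0.34·π_2 + 0.32·π_3
Solving with the normalization constraint gives π = (0.3342, 0.3402, 0.3256).
So the stationary probability of Search is 0.3342.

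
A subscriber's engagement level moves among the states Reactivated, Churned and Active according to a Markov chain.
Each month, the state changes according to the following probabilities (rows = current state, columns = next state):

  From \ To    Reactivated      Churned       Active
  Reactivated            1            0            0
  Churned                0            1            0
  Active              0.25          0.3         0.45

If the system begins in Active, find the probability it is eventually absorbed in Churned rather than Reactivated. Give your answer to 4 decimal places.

0.5455

Let h(s) be the probability of absorption at Churned starting from transient state s. Then h(Churned) = 1 and h(Reactivated) = 0. By first-step analysis:
h(Active) = 0.25·0 + 0.3·1 + 0.45·h(Active)
Solving: h(Active) = 0.5455.
Starting from Active, the probability is 0.5455.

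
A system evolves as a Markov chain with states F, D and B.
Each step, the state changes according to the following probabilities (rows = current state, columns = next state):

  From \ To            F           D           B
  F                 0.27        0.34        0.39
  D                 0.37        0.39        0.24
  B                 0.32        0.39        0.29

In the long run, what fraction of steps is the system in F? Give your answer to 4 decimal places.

Let the stationary distribution be π with π = πP and π_1 + π_2 + π_3 = 1.
π_1 = 0.27·π_1 + 0.37·π_2 + 0.32·π_3
π_2 = 0.34·π_1 + 0.39·π_2 + 0.39·π_3
Solving with the normalization constraint gives π = (0.3226, 0.3739, 0.3036).
So the stationary probability of F is 0.3226.

0.3226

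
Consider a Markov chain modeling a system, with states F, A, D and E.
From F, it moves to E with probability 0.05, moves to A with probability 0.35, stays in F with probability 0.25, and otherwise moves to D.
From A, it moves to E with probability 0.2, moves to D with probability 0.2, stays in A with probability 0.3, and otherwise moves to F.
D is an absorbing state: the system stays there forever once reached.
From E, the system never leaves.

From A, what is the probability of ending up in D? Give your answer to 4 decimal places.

0.6071

Let h(s) be the probability of absorption at D starting from transient state s. Then h(D) = 1 and h(E) = 0. By first-step analysis:
h(F) = 0.25·h(F) + 0.35·h(A) + 0.35·1 + 0.05·0
h(A) = 0.3·h(F) + 0.3·h(A) + 0.2·1 + 0.2·0
Solving: h(F) = 0.7500, h(A) = 0.6071.
Starting from A, the probability is 0.6071.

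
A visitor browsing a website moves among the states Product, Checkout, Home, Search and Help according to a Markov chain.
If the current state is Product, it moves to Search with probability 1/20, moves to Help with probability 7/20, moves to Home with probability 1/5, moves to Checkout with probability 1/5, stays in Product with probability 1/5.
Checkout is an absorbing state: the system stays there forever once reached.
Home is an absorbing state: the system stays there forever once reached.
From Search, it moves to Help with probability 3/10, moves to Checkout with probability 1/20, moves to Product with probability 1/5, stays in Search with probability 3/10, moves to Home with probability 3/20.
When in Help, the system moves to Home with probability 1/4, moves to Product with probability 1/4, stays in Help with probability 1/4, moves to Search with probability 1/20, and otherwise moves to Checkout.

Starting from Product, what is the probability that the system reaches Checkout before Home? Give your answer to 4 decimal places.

Let h(s) be the probability of absorption at Checkout starting from transient state s. Then h(Checkout) = 1 and h(Home) = 0. By first-step analysis:
h(Product) = 0.2·h(Product) + 0.2·1 + 0.2·0 + 0.05·h(Search) + 0.35·h(Help)
h(Search) = 0.2·h(Product) + 0.05·1 + 0.15·0 + 0.3·h(Search) + 0.3·h(Help)
h(Help) = 0.25·h(Product) + 0.2·1 + 0.25·0 + 0.05·h(Search) + 0.25·h(Help)
Solving: h(Product) = 0.4721, h(Search) = 0.3995, h(Help) = 0.4507.
Starting from Product, the probability is 0.4721.

0.4721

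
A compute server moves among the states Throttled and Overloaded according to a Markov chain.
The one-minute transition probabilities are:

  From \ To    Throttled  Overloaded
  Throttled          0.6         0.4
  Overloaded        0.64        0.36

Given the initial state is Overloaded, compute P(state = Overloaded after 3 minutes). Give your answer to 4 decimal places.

Propagate the distribution vector 3 minutes from Overloaded.
After 0 minutes: (0.0000, 1.0000)
After 1 minute: (0.6400, 0.3600)
After 2 minutes: (0.6144, 0.3856)
After 3 minutes: (0.6154, 0.3846)
P(in Overloaded after 3 minutes) = 0.3846

0.3846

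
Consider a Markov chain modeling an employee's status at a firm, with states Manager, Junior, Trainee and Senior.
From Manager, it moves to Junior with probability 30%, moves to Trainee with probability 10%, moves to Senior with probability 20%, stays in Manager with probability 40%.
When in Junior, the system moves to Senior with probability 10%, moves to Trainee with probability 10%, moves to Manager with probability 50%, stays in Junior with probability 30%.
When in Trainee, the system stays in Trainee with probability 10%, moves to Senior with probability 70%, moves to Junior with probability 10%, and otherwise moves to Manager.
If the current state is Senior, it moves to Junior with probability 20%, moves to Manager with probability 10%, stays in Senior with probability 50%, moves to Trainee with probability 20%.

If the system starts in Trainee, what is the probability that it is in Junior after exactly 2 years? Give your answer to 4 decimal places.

0.2100

Propagate the distribution vector 2 years from Trainee.
After 0 years: (0.0000, 0.0000, 1.0000, 0.0000)
After 1 year: (0.1000, 0.1000, 0.1000, 0.7000)
After 2 years: (0.1700, 0.2100, 0.1700, 0.4500)
P(in Junior after 2 years) = 0.2100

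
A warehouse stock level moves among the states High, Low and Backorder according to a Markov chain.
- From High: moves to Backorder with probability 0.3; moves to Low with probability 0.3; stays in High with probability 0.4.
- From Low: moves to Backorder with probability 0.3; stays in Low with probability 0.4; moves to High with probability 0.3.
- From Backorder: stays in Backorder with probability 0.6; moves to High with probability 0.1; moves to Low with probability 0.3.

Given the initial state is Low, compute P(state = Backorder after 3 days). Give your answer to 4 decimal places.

Propagate the distribution vector 3 days from Low.
After 0 days: (0.0000, 1.0000, 0.0000)
After 1 day: (0.3000, 0.4000, 0.3000)
After 2 days: (0.2700, 0.3400, 0.3900)
After 3 days: (0.2490, 0.3340, 0.4170)
P(in Backorder after 3 days) = 0.4170

0.4170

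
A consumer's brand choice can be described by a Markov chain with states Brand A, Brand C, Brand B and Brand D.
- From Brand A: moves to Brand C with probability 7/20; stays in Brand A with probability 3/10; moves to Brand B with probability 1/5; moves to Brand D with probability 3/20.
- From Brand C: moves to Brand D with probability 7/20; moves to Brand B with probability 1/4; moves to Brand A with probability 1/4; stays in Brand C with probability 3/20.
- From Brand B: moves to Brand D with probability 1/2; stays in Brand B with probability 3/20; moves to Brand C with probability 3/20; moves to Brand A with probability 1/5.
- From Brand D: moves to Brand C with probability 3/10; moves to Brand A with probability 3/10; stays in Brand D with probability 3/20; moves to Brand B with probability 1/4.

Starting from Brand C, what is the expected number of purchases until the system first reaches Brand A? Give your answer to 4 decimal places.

3.9271

Let t(s) be the expected number of purchases to first reach Brand A from state s, with t(Brand A) = 0. Conditioning on the first purchase:
t(Brand C) = 1 + 0.15·t(Brand C) + 0.25·t(Brand B) + 0.35·t(Brand D)
t(Brand B) = 1 + 0.15·t(Brand C) + 0.15·t(Brand B) + 0.5·t(Brand D)
t(Brand D) = 1 + 0.3·t(Brand C) + 0.25·t(Brand B) + 0.15·t(Brand D)
Solving: t(Brand C) = 3.9271, t(Brand B) = 4.0833, t(Brand D) = 3.7635.
Expected purchases from Brand C to Brand A: 3.9271.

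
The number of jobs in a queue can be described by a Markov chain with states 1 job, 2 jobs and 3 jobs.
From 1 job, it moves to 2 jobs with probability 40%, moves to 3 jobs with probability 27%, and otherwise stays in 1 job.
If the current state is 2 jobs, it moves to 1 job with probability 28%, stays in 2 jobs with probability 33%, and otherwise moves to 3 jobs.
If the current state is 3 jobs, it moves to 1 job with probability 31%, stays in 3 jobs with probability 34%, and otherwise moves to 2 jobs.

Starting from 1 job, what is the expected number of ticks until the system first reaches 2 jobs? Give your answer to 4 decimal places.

Let t(s) be the expected number of ticks to first reach 2 jobs from state s, with t(2 jobs) = 0. Conditioning on the first tick:
t(1 job) = 1 + 0.33·t(1 job) + 0.27·t(3 jobs)
t(3 jobs) = 1 + 0.31·t(1 job) + 0.34·t(3 jobs)
Solving: t(1 job) = 2.5941, t(3 jobs) = 2.7336.
Expected ticks from 1 job to 2 jobs: 2.5941.

2.5941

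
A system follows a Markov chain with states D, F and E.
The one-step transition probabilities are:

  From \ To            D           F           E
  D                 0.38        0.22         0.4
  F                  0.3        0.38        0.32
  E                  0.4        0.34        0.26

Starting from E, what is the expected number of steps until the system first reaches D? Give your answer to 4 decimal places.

Let t(s) be the expected number of steps to first reach D from state s, with t(D) = 0. Conditioning on the first step:
t(F) = 1 + 0.38·t(F) + 0.32·t(E)
t(E) = 1 + 0.34·t(F) + 0.26·t(E)
Solving: t(F) = 3.0286, t(E) = 2.7429.
Expected steps from E to D: 2.7429.

2.7429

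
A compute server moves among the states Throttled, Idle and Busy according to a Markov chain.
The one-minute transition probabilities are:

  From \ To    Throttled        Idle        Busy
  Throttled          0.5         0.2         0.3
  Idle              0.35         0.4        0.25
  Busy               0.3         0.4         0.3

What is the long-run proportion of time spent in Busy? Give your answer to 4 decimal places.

Let the stationary distribution be π with π = πP and π_1 + π_2 + π_3 = 1.
π_1 = 0.5·π_1 + 0.35·π_2 + 0.3·π_3
π_2 = 0.2·π_1 + 0.4·π_2 + 0.4·π_3
Solving with the normalization constraint gives π = (0.3951, 0.3210, 0.2840).
So the stationary probability of Busy is 0.2840.

0.2840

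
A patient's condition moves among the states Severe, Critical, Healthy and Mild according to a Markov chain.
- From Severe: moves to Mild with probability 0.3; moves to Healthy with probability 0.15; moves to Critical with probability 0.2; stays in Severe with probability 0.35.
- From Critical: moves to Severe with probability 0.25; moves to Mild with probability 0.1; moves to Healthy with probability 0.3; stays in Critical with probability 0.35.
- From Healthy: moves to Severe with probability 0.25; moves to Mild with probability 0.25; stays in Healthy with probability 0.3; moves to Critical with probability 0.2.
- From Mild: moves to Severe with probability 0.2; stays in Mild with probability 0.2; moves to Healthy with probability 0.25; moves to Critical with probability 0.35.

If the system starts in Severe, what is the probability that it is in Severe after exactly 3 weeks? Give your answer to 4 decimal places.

Propagate the distribution vector 3 weeks from Severe.
After 0 weeks: (1.0000, 0.0000, 0.0000, 0.0000)
After 1 week: (0.3500, 0.2000, 0.1500, 0.3000)
After 2 weeks: (0.2700, 0.2750, 0.2325, 0.2225)
After 3 weeks: (0.2659, 0.2746, 0.2484, 0.2111)
P(in Severe after 3 weeks) = 0.2659

0.2659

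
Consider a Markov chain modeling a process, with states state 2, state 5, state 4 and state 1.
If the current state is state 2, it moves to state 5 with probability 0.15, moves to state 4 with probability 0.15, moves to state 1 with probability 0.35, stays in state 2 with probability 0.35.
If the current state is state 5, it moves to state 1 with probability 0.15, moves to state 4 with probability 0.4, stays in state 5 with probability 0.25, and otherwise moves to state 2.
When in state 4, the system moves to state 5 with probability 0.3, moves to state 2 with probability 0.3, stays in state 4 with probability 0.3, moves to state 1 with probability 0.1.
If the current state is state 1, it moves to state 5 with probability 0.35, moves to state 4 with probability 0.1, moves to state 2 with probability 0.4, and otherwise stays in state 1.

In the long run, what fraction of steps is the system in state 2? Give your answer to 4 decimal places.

Let the stationary distribution be π with π = πP and π_1 + π_2 + π_3 + π_4 = 1.
π_1 = 0.35·π_1 + 0.2·π_2 + 0.3·π_3 + 0.4·π_4
π_2 = 0.15·π_1 + 0.25·π_2 + 0.3·π_3 + 0.35·π_4
π_3 = 0.15·π_1 + 0.4·π_2 + 0.3·π_3 + 0.1·π_4
Solving with the normalization constraint gives π = (0.3104, 0.2509, 0.2385, 0.2002).
So the stationary probability of state 2 is 0.3104.

0.3104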